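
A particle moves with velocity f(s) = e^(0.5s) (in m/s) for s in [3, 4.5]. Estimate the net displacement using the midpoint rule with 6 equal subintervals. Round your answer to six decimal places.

Δs = (4.5 − 3)/6 = 0.25.
Midpoints: 3.125, 3.375, 3.625, 3.875, 4.125, 4.375.
f(3.125) ≈ 4.770733, f(3.375) ≈ 5.405949, f(3.625) ≈ 6.125743, f(3.875) ≈ 6.941376, f(4.125) ≈ 7.865609, f(4.375) ≈ 8.912903.
Sum = Δs · [f(3.125) + f(3.375) + f(3.625) + ...].
Sum ≈ 10.005578.

10.005578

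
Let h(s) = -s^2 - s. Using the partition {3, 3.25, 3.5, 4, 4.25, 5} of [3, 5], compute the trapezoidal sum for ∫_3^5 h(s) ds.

-40.765625

Subinterval widths: 0.25, 0.25, 0.5, 0.25, 0.75.
h(3) = -12, h(3.25) = -13.8125, h(3.5) = -15.75, h(4) = -20, h(4.25) = -22.3125, h(5) = -30.
On each subinterval the trapezoid contributes (Δs_i/2)·[h(s_{i-1}) + h(s_i)].
Sum = -40.765625.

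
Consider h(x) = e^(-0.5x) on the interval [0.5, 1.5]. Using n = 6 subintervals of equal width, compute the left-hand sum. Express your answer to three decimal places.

Δx = (1.5 − 0.5)/6 = 1/6.
Left endpoints: 0.5, 2/3, 5/6, 1, 7/6, 4/3.
h(0.5) ≈ 0.779, h(2/3) ≈ 0.717, h(5/6) ≈ 0.659, h(1) ≈ 0.607, h(7/6) ≈ 0.558, h(4/3) ≈ 0.513.
Sum = Δx · [h(0.5) + h(2/3) + h(5/6) + ...].
Sum ≈ 0.639.

0.639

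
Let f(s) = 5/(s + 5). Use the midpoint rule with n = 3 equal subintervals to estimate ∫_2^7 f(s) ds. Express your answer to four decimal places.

2.6873

Δs = (7 − 2)/3 = 5/3.
Midpoints: 17/6, 4.5, 37/6.
f(17/6) = 30/47, f(4.5) = 10/19, f(37/6) = 30/67.
Sum = Δs · [f(17/6) + f(4.5) + f(37/6)].
Sum ≈ 2.6873.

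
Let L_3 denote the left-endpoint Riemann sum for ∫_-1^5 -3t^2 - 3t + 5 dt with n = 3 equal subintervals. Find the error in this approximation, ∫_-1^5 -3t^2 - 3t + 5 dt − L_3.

-78

Exact integral: ∫_-1^5 f(t) dt = -132.
L_3 = -54.
Error = -132 − (-54) = -78.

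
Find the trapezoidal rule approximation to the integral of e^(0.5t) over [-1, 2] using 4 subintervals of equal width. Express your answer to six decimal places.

Δt = (2 − (-1))/4 = 0.75.
f(-1) ≈ 0.606531, f(-0.25) ≈ 0.882497, f(0.5) ≈ 1.284025, f(1.25) ≈ 1.868246, f(2) ≈ 2.718282.
T_4 = (Δt/2)·[f(t_0) + 2f(t_1) + 2f(t_2) + 2f(t_3) + f(t_4)].
Sum ≈ 4.272881.

4.272881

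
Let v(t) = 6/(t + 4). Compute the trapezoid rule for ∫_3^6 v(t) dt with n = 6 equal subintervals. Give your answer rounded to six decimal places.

2.141350

Δt = (6 − 3)/6 = 0.5.
v(3) = 6/7, v(3.5) = 0.8, v(4) = 0.75, v(4.5) = 12/17, v(5) = 2/3, v(5.5) = 12/19, v(6) = 0.6.
T_6 = (Δt/2)·[v(t_0) + 2v(t_1) + ... + 2v(t_{5}) + v(t_6)].
Sum ≈ 2.141350.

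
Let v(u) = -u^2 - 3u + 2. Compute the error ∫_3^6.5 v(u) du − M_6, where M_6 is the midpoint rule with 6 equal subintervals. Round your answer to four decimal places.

Exact integral: ∫_3^6.5 v(u) du ≈ -125.416667.
M_6 ≈ -125.317419.
Error ≈ -125.416667 − (-125.317419) ≈ -0.0992.

-0.0992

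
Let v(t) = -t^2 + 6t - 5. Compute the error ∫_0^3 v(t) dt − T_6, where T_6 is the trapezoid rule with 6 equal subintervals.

Exact integral: ∫_0^3 v(t) dt = 3.
T_6 = 2.875.
Error = 3 − 2.875 = 0.125.

0.125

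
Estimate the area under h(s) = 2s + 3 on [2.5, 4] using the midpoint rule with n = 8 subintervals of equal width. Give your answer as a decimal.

Δs = (4 − 2.5)/8 = 0.1875.
Midpoints: 2.59375, 2.78125, 2.96875, 3.15625, 3.34375, 3.53125, 3.71875, 3.90625.
h(2.59375) = 8.1875, h(2.78125) = 8.5625, h(2.96875) = 8.9375, h(3.15625) = 9.3125, h(3.34375) = 9.6875, h(3.53125) = 10.0625, h(3.71875) = 10.4375, h(3.90625) = 10.8125.
Sum = Δs · [h(2.59375) + h(2.78125) + h(2.96875) + ...].
Sum = 14.25.

14.25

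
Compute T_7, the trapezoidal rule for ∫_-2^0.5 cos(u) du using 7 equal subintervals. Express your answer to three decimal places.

Δu = (0.5 − (-2))/7 = 5/14.
f(-2) ≈ -0.416, f(-23/14) ≈ -0.072, f(-9/7) ≈ 0.281, f(-13/14) ≈ 0.599, f(-4/7) ≈ 0.841, f(-3/14) ≈ 0.977, f(1/7) ≈ 0.990, f(0.5) ≈ 0.878.
T_7 = (Δu/2)·[f(u_0) + 2f(u_1) + ... + 2f(u_{6}) + f(u_7)].
Sum ≈ 1.374.

1.374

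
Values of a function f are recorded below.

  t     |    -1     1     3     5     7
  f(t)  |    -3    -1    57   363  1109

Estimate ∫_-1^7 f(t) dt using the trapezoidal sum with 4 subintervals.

1944

Δt = 2.
T_4 = (2/2)·[(-3) + 2·(-1) + 2·57 + 2·363 + 1109] = 1944.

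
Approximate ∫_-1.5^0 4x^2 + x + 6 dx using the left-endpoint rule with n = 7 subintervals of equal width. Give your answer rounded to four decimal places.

Δx = (0 − (-1.5))/7 = 3/14.
Left endpoints: -1.5, -9/7, -15/14, -6/7, -9/14, -3/7, -3/14.
f(-1.5) = 13.5, f(-9/7) = 555/49, f(-15/14) = 933/98, f(-6/7) = 396/49, f(-9/14) = 687/98, f(-3/7) = 309/49, f(-3/14) = 585/98.
Sum = Δx · [f(-1.5) + f(-9/7) + f(-15/14) + ...].
Sum ≈ 13.2245.

13.2245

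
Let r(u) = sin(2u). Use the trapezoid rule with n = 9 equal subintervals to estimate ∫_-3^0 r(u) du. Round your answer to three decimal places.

Δu = (0 − (-3))/9 = 1/3.
r(-3) ≈ 0.279, r(-8/3) ≈ 0.813, r(-7/3) ≈ 0.999, r(-2) ≈ 0.757, r(-5/3) ≈ 0.191, r(-4/3) ≈ -0.457, r(-1) ≈ -0.909, r(-2/3) ≈ -0.972, r(-1/3) ≈ -0.618, r(0) ≈ 0.000.
T_9 = (Δu/2)·[r(u_0) + 2r(u_1) + ... + 2r(u_{8}) + r(u_9)].
Sum ≈ -0.019.

-0.019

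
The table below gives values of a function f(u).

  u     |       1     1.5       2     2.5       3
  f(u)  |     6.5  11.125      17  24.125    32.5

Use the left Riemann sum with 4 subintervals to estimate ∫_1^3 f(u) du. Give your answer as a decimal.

Δu = 0.5.
Sum = 0.5·[6.5 + 11.125 + 17 + 24.125] = 29.375.

29.375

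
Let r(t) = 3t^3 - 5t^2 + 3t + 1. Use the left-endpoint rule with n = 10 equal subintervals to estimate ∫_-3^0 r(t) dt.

Δt = (0 − (-3))/10 = 0.3.
Left endpoints: -3, -2.7, -2.4, -2.1, -1.8, -1.5, -1.2, -0.9, -0.6, -0.3.
r(-3) = -134, r(-2.7) = -102.599, r(-2.4) = -76.472, r(-2.1) = -55.133, r(-1.8) = -38.096, r(-1.5) = -24.875, r(-1.2) = -14.984, r(-0.9) = -7.937, r(-0.6) = -3.248, r(-0.3) = -0.431.
Sum = Δt · [r(-3) + r(-2.7) + r(-2.4) + ...].
Sum = -137.3325.

-137.3325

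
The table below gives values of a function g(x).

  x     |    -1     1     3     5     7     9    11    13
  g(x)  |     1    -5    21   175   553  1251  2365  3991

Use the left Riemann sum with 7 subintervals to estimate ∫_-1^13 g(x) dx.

Δx = 2.
Sum = 2·[1 + (-5) + 21 + 175 + 553 + 1251 + 2365] = 8722.

8722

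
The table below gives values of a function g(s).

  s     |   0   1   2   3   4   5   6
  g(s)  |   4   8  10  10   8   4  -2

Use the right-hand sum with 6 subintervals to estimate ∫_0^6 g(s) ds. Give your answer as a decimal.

Δs = 1.
Sum = 1·[8 + 10 + 10 + 8 + 4 + (-2)] = 38.

38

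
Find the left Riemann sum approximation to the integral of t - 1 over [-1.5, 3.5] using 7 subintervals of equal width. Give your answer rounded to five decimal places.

Δt = (3.5 − (-1.5))/7 = 5/7.
Left endpoints: -1.5, -11/14, -1/14, 9/14, 19/14, 29/14, 39/14.
f(-1.5) = -2.5, f(-11/14) = -25/14, f(-1/14) = -15/14, f(9/14) = -5/14, f(19/14) = 5/14, f(29/14) = 15/14, f(39/14) = 25/14.
Sum = Δt · [f(-1.5) + f(-11/14) + f(-1/14) + ...].
Sum ≈ -1.78571.

-1.78571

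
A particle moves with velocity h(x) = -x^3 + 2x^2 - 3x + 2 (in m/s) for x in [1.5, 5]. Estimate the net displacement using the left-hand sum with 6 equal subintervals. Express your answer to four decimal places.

Δx = (5 − 1.5)/6 = 7/12.
Left endpoints: 1.5, 25/12, 8/3, 3.25, 23/6, 53/12.
h(1.5) = -1.375, h(25/12) = -7969/1728, h(8/3) = -290/27, h(3.25) = -20.953125, h(23/6) = -7871/216, h(53/12) = -100901/1728.
Sum = Δx · [h(1.5) + h(25/12) + h(8/3) + ...].
Sum ≈ -77.2988.

-77.2988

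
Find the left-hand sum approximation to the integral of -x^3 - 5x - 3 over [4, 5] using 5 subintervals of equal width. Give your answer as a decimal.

-111.24

Δx = (5 − 4)/5 = 0.2.
Left endpoints: 4, 4.2, 4.4, 4.6, 4.8.
f(4) = -87, f(4.2) = -98.088, f(4.4) = -110.184, f(4.6) = -123.336, f(4.8) = -137.592.
Sum = Δx · [f(4) + f(4.2) + f(4.4) + f(4.6) + f(4.8)].
Sum = -111.24.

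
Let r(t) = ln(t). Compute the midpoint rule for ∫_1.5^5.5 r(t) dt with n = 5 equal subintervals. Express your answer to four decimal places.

4.7806

Δt = (5.5 − 1.5)/5 = 0.8.
Midpoints: 1.9, 2.7, 3.5, 4.3, 5.1.
r(1.9) ≈ 0.6419, r(2.7) ≈ 0.9933, r(3.5) ≈ 1.2528, r(4.3) ≈ 1.4586, r(5.1) ≈ 1.6292.
Sum = Δt · [r(1.9) + r(2.7) + r(3.5) + r(4.3) + r(5.1)].
Sum ≈ 4.7806.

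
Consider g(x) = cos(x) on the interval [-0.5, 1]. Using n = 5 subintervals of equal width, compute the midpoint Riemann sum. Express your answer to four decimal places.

1.3259

Δx = (1 − (-0.5))/5 = 0.3.
Midpoints: -0.35, -0.05, 0.25, 0.55, 0.85.
g(-0.35) ≈ 0.9394, g(-0.05) ≈ 0.9988, g(0.25) ≈ 0.9689, g(0.55) ≈ 0.8525, g(0.85) ≈ 0.6600.
Sum = Δx · [g(-0.35) + g(-0.05) + g(0.25) + g(0.55) + g(0.85)].
Sum ≈ 1.3259.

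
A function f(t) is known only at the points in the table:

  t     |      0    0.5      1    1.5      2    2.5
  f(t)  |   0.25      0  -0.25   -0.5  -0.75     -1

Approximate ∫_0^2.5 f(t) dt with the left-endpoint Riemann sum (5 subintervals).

-0.625

Δt = 0.5.
Sum = 0.5·[0.25 + 0 + (-0.25) + (-0.5) + (-0.75)] = -0.625.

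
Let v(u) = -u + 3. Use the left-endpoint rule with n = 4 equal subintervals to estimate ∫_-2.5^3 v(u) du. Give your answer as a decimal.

Δu = (3 − (-2.5))/4 = 1.375.
Left endpoints: -2.5, -1.125, 0.25, 1.625.
v(-2.5) = 5.5, v(-1.125) = 4.125, v(0.25) = 2.75, v(1.625) = 1.375.
Sum = Δu · [v(-2.5) + v(-1.125) + v(0.25) + v(1.625)].
Sum = 18.90625.

18.90625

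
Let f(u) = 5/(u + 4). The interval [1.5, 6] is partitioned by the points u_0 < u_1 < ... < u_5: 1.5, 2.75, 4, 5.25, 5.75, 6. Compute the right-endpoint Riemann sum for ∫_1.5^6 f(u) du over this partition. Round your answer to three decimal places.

2.764

Subinterval widths: 1.25, 1.25, 1.25, 0.5, 0.25.
Right endpoints: 2.75, 4, 5.25, 5.75, 6.
f(2.75) = 20/27, f(4) = 0.625, f(5.25) = 20/37, f(5.75) = 20/39, f(6) = 0.5.
Sum = Σ Δu_i · f(u_i).
Sum ≈ 2.764.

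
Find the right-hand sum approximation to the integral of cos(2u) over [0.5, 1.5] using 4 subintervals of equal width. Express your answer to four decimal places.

-0.5341

Δu = (1.5 − 0.5)/4 = 0.25.
Right endpoints: 0.75, 1, 1.25, 1.5.
f(0.75) ≈ 0.0707, f(1) ≈ -0.4161, f(1.25) ≈ -0.8011, f(1.5) ≈ -0.9900.
Sum = Δu · [f(0.75) + f(1) + f(1.25) + f(1.5)].
Sum ≈ -0.5341.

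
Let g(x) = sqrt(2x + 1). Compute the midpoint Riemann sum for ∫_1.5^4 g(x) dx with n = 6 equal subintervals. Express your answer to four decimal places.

6.3345

Δx = (4 − 1.5)/6 = 5/12.
Midpoints: 41/24, 2.125, 61/24, 71/24, 3.375, 91/24.
g(41/24) ≈ 2.1016, g(2.125) ≈ 2.2913, g(61/24) ≈ 2.4664, g(71/24) ≈ 2.6300, g(3.375) ≈ 2.7839, g(91/24) ≈ 2.9297.
Sum = Δx · [g(41/24) + g(2.125) + g(61/24) + ...].
Sum ≈ 6.3345.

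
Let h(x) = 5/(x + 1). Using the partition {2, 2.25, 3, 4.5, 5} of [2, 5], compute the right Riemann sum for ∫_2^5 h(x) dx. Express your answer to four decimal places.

3.1024

Subinterval widths: 0.25, 0.75, 1.5, 0.5.
Right endpoints: 2.25, 3, 4.5, 5.
h(2.25) = 20/13, h(3) = 1.25, h(4.5) = 10/11, h(5) = 5/6.
Sum = Σ Δx_i · h(x_i).
Sum ≈ 3.1024.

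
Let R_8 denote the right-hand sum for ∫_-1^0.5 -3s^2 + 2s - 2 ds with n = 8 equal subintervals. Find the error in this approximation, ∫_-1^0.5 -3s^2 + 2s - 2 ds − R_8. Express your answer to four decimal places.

Exact integral: ∫_-1^0.5 f(s) ds = -4.875.
R_8 ≈ -4.409180.
Error ≈ -4.875 − (-4.409180) ≈ -0.4658.

-0.4658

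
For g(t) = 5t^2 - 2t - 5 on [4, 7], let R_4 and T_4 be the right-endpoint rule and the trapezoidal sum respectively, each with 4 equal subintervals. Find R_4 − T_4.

59.625

R_4 = 478.03125.
T_4 = 418.40625.
R_4 − T_4 = 59.625.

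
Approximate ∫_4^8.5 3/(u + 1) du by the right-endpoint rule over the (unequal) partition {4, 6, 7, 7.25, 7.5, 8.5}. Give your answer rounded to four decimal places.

1.7271

Subinterval widths: 2, 1, 0.25, 0.25, 1.
Right endpoints: 6, 7, 7.25, 7.5, 8.5.
f(6) = 3/7, f(7) = 0.375, f(7.25) = 4/11, f(7.5) = 6/17, f(8.5) = 6/19.
Sum = Σ Δu_i · f(u_i).
Sum ≈ 1.7271.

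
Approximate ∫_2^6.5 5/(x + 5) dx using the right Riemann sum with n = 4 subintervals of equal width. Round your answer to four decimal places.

2.3317

Δx = (6.5 − 2)/4 = 1.125.
Right endpoints: 3.125, 4.25, 5.375, 6.5.
f(3.125) = 8/13, f(4.25) = 20/37, f(5.375) = 40/83, f(6.5) = 10/23.
Sum = Δx · [f(3.125) + f(4.25) + f(5.375) + f(6.5)].
Sum ≈ 2.3317.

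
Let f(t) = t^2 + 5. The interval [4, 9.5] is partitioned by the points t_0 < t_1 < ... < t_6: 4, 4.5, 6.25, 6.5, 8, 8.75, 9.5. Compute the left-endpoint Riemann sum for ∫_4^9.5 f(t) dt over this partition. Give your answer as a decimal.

249.5

Subinterval widths: 0.5, 1.75, 0.25, 1.5, 0.75, 0.75.
Left endpoints: 4, 4.5, 6.25, 6.5, 8, 8.75.
f(4) = 21, f(4.5) = 25.25, f(6.25) = 44.0625, f(6.5) = 47.25, f(8) = 69, f(8.75) = 81.5625.
Sum = Σ Δt_i · f(t_i).
Sum = 249.5.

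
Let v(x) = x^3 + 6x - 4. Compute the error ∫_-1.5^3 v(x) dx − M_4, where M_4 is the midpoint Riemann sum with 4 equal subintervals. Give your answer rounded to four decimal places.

Exact integral: ∫_-1.5^3 v(x) dx = 21.234375.
M_4 ≈ 20.166504.
Error ≈ 21.234375 − 20.166504 ≈ 1.0679.

1.0679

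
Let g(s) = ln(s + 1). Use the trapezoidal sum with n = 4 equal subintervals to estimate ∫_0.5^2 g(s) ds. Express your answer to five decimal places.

Δs = (2 − 0.5)/4 = 0.375.
g(0.5) ≈ 0.40547, g(0.875) ≈ 0.62861, g(1.25) ≈ 0.81093, g(1.625) ≈ 0.96508, g(2) ≈ 1.09861.
T_4 = (Δs/2)·[g(s_0) + 2g(s_1) + 2g(s_2) + 2g(s_3) + g(s_4)].
Sum ≈ 1.18375.

1.18375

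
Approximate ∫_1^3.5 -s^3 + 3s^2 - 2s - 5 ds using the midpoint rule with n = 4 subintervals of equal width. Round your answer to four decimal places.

Δs = (3.5 − 1)/4 = 0.625.
Midpoints: 1.3125, 1.9375, 2.5625, 3.1875.
f(1.3125) = -19325/4096, f(1.9375) = -20015/4096, f(2.5625) = -29705/4096, f(3.1875) = -54395/4096.
Sum = Δs · [f(1.3125) + f(1.9375) + f(2.5625) + f(3.1875)].
Sum ≈ -18.8354.

-18.8354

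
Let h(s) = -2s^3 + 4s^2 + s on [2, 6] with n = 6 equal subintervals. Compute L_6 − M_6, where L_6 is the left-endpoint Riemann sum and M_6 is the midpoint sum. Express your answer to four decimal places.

85.7778

L_6 ≈ -257.925926.
M_6 ≈ -343.703704.
L_6 − M_6 ≈ 85.7778.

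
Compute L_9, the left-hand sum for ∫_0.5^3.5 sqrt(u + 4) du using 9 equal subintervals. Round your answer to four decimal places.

7.2257

Δu = (3.5 − 0.5)/9 = 1/3.
Left endpoints: 0.5, 5/6, 7/6, 1.5, 11/6, 13/6, 2.5, 17/6, 19/6.
f(0.5) ≈ 2.1213, f(5/6) ≈ 2.1985, f(7/6) ≈ 2.2730, f(1.5) ≈ 2.3452, f(11/6) ≈ 2.4152, f(13/6) ≈ 2.4833, f(2.5) ≈ 2.5495, f(17/6) ≈ 2.6141, f(19/6) ≈ 2.6771.
Sum = Δu · [f(0.5) + f(5/6) + f(7/6) + ...].
Sum ≈ 7.2257.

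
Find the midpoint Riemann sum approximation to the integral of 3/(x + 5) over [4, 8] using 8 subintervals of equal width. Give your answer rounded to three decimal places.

1.103

Δx = (8 − 4)/8 = 0.5.
Midpoints: 4.25, 4.75, 5.25, 5.75, 6.25, 6.75, 7.25, 7.75.
f(4.25) = 12/37, f(4.75) = 4/13, f(5.25) = 12/41, f(5.75) = 12/43, f(6.25) = 4/15, f(6.75) = 12/47, f(7.25) = 12/49, f(7.75) = 4/17.
Sum = Δx · [f(4.25) + f(4.75) + f(5.25) + ...].
Sum ≈ 1.103.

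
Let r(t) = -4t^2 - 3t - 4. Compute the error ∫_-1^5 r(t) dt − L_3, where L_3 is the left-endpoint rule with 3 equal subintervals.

Exact integral: ∫_-1^5 r(t) dt = -228.
L_3 = -130.
Error = -228 − (-130) = -98.

-98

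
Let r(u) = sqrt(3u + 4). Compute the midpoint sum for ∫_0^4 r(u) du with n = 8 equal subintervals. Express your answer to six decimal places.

Δu = (4 − 0)/8 = 0.5.
Midpoints: 0.25, 0.75, 1.25, 1.75, 2.25, 2.75, 3.25, 3.75.
r(0.25) ≈ 2.179449, r(0.75) ≈ 2.500000, r(1.25) ≈ 2.783882, r(1.75) ≈ 3.041381, r(2.25) ≈ 3.278719, r(2.75) ≈ 3.500000, r(3.25) ≈ 3.708099, r(3.75) ≈ 3.905125.
Sum = Δu · [r(0.25) + r(0.75) + r(1.25) + ...].
Sum ≈ 12.448328.

12.448328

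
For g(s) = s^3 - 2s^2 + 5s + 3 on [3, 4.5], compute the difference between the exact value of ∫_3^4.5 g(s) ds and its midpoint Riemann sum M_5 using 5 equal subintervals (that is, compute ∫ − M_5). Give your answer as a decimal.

0.1040625

Exact integral: ∫_3^4.5 g(s) ds = 72.140625.
M_5 = 72.0365625.
Error = 72.140625 − 72.0365625 = 0.1040625.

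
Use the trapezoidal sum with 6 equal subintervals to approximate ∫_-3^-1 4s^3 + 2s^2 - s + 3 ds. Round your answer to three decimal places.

Δs = (-1 − (-3))/6 = 1/3.
f(-3) = -84, f(-8/3) = -1511/27, f(-7/3) = -934/27, f(-2) = -19, f(-5/3) = -224/27, f(-4/3) = -43/27, f(-1) = 2.
T_6 = (Δs/2)·[f(s_0) + 2f(s_1) + ... + 2f(s_{5}) + f(s_6)].
Sum ≈ -53.481.

-53.481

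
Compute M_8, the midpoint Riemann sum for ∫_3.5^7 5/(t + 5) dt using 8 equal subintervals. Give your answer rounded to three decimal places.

1.724

Δt = (7 − 3.5)/8 = 0.4375.
Midpoints: 3.71875, 4.15625, 4.59375, 5.03125, 5.46875, 5.90625, 6.34375, 6.78125.
f(3.71875) = 160/279, f(4.15625) = 160/293, f(4.59375) = 160/307, f(5.03125) = 160/321, f(5.46875) = 32/67, f(5.90625) = 160/349, f(6.34375) = 160/363, f(6.78125) = 160/377.
Sum = Δt · [f(3.71875) + f(4.15625) + f(4.59375) + ...].
Sum ≈ 1.724.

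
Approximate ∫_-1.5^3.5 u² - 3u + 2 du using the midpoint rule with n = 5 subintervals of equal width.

10

Δu = (3.5 − (-1.5))/5 = 1.
Midpoints: -1, 0, 1, 2, 3.
f(-1) = 6, f(0) = 2, f(1) = 0, f(2) = 0, f(3) = 2.
Sum = Δu · [f(-1) + f(0) + f(1) + f(2) + f(3)].
Sum = 10.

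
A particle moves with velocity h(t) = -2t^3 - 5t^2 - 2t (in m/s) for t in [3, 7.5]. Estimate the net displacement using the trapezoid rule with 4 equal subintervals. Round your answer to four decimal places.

-2281.5527

Δt = (7.5 − 3)/4 = 1.125.
h(3) = -105, h(4.125) = -233.70703125, h(5.25) = -437.71875, h(6.375) = -734.12109375, h(7.5) = -1140.
T_4 = (Δt/2)·[h(t_0) + 2h(t_1) + 2h(t_2) + 2h(t_3) + h(t_4)].
Sum ≈ -2281.5527.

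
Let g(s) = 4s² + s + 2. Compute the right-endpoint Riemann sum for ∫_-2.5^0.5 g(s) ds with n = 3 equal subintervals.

15.5

Δs = (0.5 − (-2.5))/3 = 1.
Right endpoints: -1.5, -0.5, 0.5.
g(-1.5) = 9.5, g(-0.5) = 2.5, g(0.5) = 3.5.
Sum = Δs · [g(-1.5) + g(-0.5) + g(0.5)].
Sum = 15.5.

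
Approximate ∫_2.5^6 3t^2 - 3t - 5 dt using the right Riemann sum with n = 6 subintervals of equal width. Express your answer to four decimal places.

161.8142

Δt = (6 − 2.5)/6 = 7/12.
Right endpoints: 37/12, 11/3, 4.25, 29/6, 65/12, 6.
f(37/12) = 685/48, f(11/3) = 73/3, f(4.25) = 36.4375, f(29/6) = 607/12, f(65/12) = 3205/48, f(6) = 85.
Sum = Δt · [f(37/12) + f(11/3) + f(4.25) + ...].
Sum ≈ 161.8142.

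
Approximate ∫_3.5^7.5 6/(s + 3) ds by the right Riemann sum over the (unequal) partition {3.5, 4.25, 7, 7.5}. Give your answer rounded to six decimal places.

Subinterval widths: 0.75, 2.75, 0.5.
Right endpoints: 4.25, 7, 7.5.
f(4.25) = 24/29, f(7) = 0.6, f(7.5) = 4/7.
Sum = Σ Δs_i · f(s_i).
Sum ≈ 2.556404.

2.556404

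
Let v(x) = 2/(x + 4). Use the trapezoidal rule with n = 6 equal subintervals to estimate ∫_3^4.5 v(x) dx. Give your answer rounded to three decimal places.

Δx = (4.5 − 3)/6 = 0.25.
v(3) = 2/7, v(3.25) = 8/29, v(3.5) = 4/15, v(3.75) = 8/31, v(4) = 0.25, v(4.25) = 8/33, v(4.5) = 4/17.
T_6 = (Δx/2)·[v(x_0) + 2v(x_1) + ... + 2v(x_{5}) + v(x_6)].
Sum ≈ 0.388.

0.388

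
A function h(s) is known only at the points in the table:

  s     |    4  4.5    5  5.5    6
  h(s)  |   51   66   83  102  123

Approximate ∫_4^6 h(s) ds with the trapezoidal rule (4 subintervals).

169

Δs = 0.5.
T_4 = (0.5/2)·[51 + 2·66 + 2·83 + 2·102 + 123] = 169.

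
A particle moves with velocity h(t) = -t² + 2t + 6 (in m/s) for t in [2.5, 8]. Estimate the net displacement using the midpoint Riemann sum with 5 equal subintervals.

Δt = (8 − 2.5)/5 = 1.1.
Midpoints: 3.05, 4.15, 5.25, 6.35, 7.45.
h(3.05) = 2.7975, h(4.15) = -2.9225, h(5.25) = -11.0625, h(6.35) = -21.6225, h(7.45) = -34.6025.
Sum = Δt · [h(3.05) + h(4.15) + h(5.25) + h(6.35) + h(7.45)].
Sum = -74.15375.

-74.15375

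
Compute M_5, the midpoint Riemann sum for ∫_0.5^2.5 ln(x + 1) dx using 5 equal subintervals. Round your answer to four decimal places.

1.7790

Δx = (2.5 − 0.5)/5 = 0.4.
Midpoints: 0.7, 1.1, 1.5, 1.9, 2.3.
f(0.7) ≈ 0.5306, f(1.1) ≈ 0.7419, f(1.5) ≈ 0.9163, f(1.9) ≈ 1.0647, f(2.3) ≈ 1.1939.
Sum = Δx · [f(0.7) + f(1.1) + f(1.5) + f(1.9) + f(2.3)].
Sum ≈ 1.7790.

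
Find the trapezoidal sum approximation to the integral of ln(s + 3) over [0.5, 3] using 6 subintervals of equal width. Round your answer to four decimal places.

Δs = (3 − 0.5)/6 = 5/12.
f(0.5) ≈ 1.2528, f(11/12) ≈ 1.3652, f(4/3) ≈ 1.4663, f(1.75) ≈ 1.5581, f(13/6) ≈ 1.6422, f(31/12) ≈ 1.7198, f(3) ≈ 1.7918.
T_6 = (Δs/2)·[f(s_0) + 2f(s_1) + ... + 2f(s_{5}) + f(s_6)].
Sum ≈ 3.8642.

3.8642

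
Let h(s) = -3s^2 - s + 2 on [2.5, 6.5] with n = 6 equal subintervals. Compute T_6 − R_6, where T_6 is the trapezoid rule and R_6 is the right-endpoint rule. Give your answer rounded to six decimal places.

T_6 ≈ -269.88888889.
R_6 ≈ -307.22222222.
T_6 − R_6 ≈ 37.333333.

37.333333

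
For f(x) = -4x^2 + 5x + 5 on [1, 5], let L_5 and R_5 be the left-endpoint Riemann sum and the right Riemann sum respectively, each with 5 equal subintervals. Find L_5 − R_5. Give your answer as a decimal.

L_5 = -56.64.
R_5 = -117.44.
L_5 − R_5 = 60.8.

60.8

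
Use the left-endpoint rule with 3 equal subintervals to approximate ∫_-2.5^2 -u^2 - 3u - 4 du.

-15.75

Δu = (2 − (-2.5))/3 = 1.5.
Left endpoints: -2.5, -1, 0.5.
f(-2.5) = -2.75, f(-1) = -2, f(0.5) = -5.75.
Sum = Δu · [f(-2.5) + f(-1) + f(0.5)].
Sum = -15.75.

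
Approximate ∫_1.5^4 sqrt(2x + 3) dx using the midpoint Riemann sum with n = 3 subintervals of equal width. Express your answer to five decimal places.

7.26505

Δx = (4 − 1.5)/3 = 5/6.
Midpoints: 23/12, 2.75, 43/12.
f(23/12) ≈ 2.61406, f(2.75) ≈ 2.91548, f(43/12) ≈ 3.18852.
Sum = Δx · [f(23/12) + f(2.75) + f(43/12)].
Sum ≈ 7.26505.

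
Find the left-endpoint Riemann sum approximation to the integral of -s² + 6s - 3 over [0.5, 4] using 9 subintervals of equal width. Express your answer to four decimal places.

14.3493

Δs = (4 − 0.5)/9 = 7/18.
Left endpoints: 0.5, 8/9, 23/18, 5/3, 37/18, 22/9, 17/6, 29/9, 65/18.
f(0.5) = -0.25, f(8/9) = 125/81, f(23/18) = 983/324, f(5/3) = 38/9, f(37/18) = 1655/324, f(22/9) = 461/81, f(17/6) = 215/36, f(29/9) = 482/81, f(65/18) = 1823/324.
Sum = Δs · [f(0.5) + f(8/9) + f(23/18) + ...].
Sum ≈ 14.3493.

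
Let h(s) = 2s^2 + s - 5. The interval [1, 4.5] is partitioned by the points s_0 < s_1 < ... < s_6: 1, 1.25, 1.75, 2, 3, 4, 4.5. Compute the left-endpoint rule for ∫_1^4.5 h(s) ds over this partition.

36.40625

Subinterval widths: 0.25, 0.5, 0.25, 1, 1, 0.5.
Left endpoints: 1, 1.25, 1.75, 2, 3, 4.
h(1) = -2, h(1.25) = -0.625, h(1.75) = 2.875, h(2) = 5, h(3) = 16, h(4) = 31.
Sum = Σ Δs_i · h(s_i).
Sum = 36.40625.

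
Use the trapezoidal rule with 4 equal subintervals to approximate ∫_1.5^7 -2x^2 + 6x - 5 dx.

Δx = (7 − 1.5)/4 = 1.375.
f(1.5) = -0.5, f(2.875) = -4.28125, f(4.25) = -15.625, f(5.625) = -34.53125, f(7) = -61.
T_4 = (Δx/2)·[f(x_0) + 2f(x_1) + 2f(x_2) + 2f(x_3) + f(x_4)].
Sum = -117.1328125.

-117.1328125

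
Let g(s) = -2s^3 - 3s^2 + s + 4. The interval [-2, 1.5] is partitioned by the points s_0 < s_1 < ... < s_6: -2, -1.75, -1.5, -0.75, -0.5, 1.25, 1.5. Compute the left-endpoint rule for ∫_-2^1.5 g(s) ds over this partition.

Subinterval widths: 0.25, 0.25, 0.75, 0.25, 1.75, 0.25.
Left endpoints: -2, -1.75, -1.5, -0.75, -0.5, 1.25.
g(-2) = 6, g(-1.75) = 3.78125, g(-1.5) = 2.5, g(-0.75) = 2.40625, g(-0.5) = 3, g(1.25) = -3.34375.
Sum = Σ Δs_i · g(s_i).
Sum = 9.3359375.

9.3359375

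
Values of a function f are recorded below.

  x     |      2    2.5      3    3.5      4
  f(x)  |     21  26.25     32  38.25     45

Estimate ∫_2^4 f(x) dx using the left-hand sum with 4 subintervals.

58.75

Δx = 0.5.
Sum = 0.5·[21 + 26.25 + 32 + 38.25] = 58.75.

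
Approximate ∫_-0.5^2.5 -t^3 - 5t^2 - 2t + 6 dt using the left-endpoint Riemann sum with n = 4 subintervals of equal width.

Δt = (2.5 − (-0.5))/4 = 0.75.
Left endpoints: -0.5, 0.25, 1, 1.75.
f(-0.5) = 5.875, f(0.25) = 5.171875, f(1) = -2, f(1.75) = -18.171875.
Sum = Δt · [f(-0.5) + f(0.25) + f(1) + f(1.75)].
Sum = -6.84375.

-6.84375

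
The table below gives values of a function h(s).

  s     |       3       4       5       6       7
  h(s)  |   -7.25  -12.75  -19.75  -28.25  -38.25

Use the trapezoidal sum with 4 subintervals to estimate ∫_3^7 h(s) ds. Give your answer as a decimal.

Δs = 1.
T_4 = (1/2)·[(-7.25) + 2·(-12.75) + 2·(-19.75) + 2·(-28.25) + (-38.25)] = -83.5.

-83.5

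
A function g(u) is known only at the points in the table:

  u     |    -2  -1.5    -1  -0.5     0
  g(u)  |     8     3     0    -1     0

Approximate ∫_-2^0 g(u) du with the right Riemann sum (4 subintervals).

Δu = 0.5.
Sum = 0.5·[3 + 0 + (-1) + 0] = 1.

1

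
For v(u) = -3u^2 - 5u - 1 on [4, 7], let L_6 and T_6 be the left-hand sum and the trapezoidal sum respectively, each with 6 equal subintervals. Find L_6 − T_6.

28.5

L_6 = -336.375.
T_6 = -364.875.
L_6 − T_6 = 28.5.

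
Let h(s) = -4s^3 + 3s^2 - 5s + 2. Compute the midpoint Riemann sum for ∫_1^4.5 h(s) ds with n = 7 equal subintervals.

-357.875

Δs = (4.5 − 1)/7 = 0.5.
Midpoints: 1.25, 1.75, 2.25, 2.75, 3.25, 3.75, 4.25.
h(1.25) = -7.375, h(1.75) = -19, h(2.25) = -39.625, h(2.75) = -72.25, h(3.25) = -119.875, h(3.75) = -185.5, h(4.25) = -272.125.
Sum = Δs · [h(1.25) + h(1.75) + h(2.25) + ...].
Sum = -357.875.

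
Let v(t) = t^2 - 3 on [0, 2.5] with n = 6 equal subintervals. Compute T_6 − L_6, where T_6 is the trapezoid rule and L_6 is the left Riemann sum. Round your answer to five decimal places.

T_6 ≈ -2.2193287.
L_6 ≈ -3.5214120.
T_6 − L_6 ≈ 1.30208.

1.30208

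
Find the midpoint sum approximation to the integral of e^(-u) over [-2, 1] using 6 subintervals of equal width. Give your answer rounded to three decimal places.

Δu = (1 − (-2))/6 = 0.5.
Midpoints: -1.75, -1.25, -0.75, -0.25, 0.25, 0.75.
f(-1.75) ≈ 5.755, f(-1.25) ≈ 3.490, f(-0.75) ≈ 2.117, f(-0.25) ≈ 1.284, f(0.25) ≈ 0.779, f(0.75) ≈ 0.472.
Sum = Δu · [f(-1.75) + f(-1.25) + f(-0.75) + ...].
Sum ≈ 6.949.

6.949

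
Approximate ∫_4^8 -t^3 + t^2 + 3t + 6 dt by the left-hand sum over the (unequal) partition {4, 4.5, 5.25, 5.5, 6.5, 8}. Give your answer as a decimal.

-501.31640625

Subinterval widths: 0.5, 0.75, 0.25, 1, 1.5.
Left endpoints: 4, 4.5, 5.25, 5.5, 6.5.
f(4) = -30, f(4.5) = -51.375, f(5.25) = -95.390625, f(5.5) = -113.625, f(6.5) = -206.875.
Sum = Σ Δt_i · f(t_i).
Sum = -501.31640625.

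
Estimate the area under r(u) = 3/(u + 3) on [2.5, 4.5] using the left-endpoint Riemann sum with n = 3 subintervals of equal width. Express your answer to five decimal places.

Δu = (4.5 − 2.5)/3 = 2/3.
Left endpoints: 2.5, 19/6, 23/6.
r(2.5) = 6/11, r(19/6) = 18/37, r(23/6) = 18/41.
Sum = Δu · [r(2.5) + r(19/6) + r(23/6)].
Sum ≈ 0.98064.

0.98064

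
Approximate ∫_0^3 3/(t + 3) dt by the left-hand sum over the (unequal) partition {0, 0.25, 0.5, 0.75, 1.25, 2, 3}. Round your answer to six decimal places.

2.224467

Subinterval widths: 0.25, 0.25, 0.25, 0.5, 0.75, 1.
Left endpoints: 0, 0.25, 0.5, 0.75, 1.25, 2.
f(0) = 1, f(0.25) = 12/13, f(0.5) = 6/7, f(0.75) = 0.8, f(1.25) = 12/17, f(2) = 0.6.
Sum = Σ Δt_i · f(t_i).
Sum ≈ 2.224467.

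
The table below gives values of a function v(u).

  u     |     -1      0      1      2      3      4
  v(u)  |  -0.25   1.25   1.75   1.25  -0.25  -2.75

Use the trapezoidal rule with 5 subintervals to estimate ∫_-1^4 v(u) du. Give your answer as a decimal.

2.5

Δu = 1.
T_5 = (1/2)·[(-0.25) + 2·1.25 + 2·1.75 + 2·1.25 + 2·(-0.25) + (-2.75)] = 2.5.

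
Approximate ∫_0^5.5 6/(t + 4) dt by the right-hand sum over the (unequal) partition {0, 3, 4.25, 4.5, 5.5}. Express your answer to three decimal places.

4.289

Subinterval widths: 3, 1.25, 0.25, 1.
Right endpoints: 3, 4.25, 4.5, 5.5.
f(3) = 6/7, f(4.25) = 8/11, f(4.5) = 12/17, f(5.5) = 12/19.
Sum = Σ Δt_i · f(t_i).
Sum ≈ 4.289.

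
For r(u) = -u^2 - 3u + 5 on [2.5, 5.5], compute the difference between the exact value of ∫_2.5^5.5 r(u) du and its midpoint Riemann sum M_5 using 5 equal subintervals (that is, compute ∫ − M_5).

Exact integral: ∫_2.5^5.5 r(u) du = -71.25.
M_5 = -71.16.
Error = -71.25 − (-71.16) = -0.09.

-0.09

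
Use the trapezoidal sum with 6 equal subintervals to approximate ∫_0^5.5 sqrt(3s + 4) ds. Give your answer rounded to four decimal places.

18.8193

Δs = (5.5 − 0)/6 = 11/12.
f(0) ≈ 2.0000, f(11/12) ≈ 2.5981, f(11/6) ≈ 3.0822, f(2.75) ≈ 3.5000, f(11/3) ≈ 3.8730, f(55/12) ≈ 4.2131, f(5.5) ≈ 4.5277.
T_6 = (Δs/2)·[f(s_0) + 2f(s_1) + ... + 2f(s_{5}) + f(s_6)].
Sum ≈ 18.8193.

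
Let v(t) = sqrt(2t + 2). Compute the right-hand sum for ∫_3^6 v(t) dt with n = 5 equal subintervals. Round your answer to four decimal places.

10.1900

Δt = (6 − 3)/5 = 0.6.
Right endpoints: 3.6, 4.2, 4.8, 5.4, 6.
v(3.6) ≈ 3.0332, v(4.2) ≈ 3.2249, v(4.8) ≈ 3.4059, v(5.4) ≈ 3.5777, v(6) ≈ 3.7417.
Sum = Δt · [v(3.6) + v(4.2) + v(4.8) + v(5.4) + v(6)].
Sum ≈ 10.1900.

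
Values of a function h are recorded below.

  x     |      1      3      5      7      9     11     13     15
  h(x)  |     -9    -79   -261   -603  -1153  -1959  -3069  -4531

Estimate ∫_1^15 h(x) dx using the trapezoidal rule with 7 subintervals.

-18788

Δx = 2.
T_7 = (2/2)·[(-9) + 2·(-79) + 2·(-261) + 2·(-603) + 2·(-1153) + 2·(-1959) + 2·(-3069) + (-4531)] = -18788.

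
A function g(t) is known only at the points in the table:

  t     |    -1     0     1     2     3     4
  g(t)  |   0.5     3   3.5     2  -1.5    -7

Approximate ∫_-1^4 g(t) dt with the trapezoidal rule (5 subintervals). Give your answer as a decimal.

Δt = 1.
T_5 = (1/2)·[0.5 + 2·3 + 2·3.5 + 2·2 + 2·(-1.5) + (-7)] = 3.75.

3.75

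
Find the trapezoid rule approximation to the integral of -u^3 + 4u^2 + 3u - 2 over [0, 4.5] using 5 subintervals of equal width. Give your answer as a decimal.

38.68875

Δu = (4.5 − 0)/5 = 0.9.
f(0) = -2, f(0.9) = 3.211, f(1.8) = 10.528, f(2.7) = 15.577, f(3.6) = 13.984, f(4.5) = 1.375.
T_5 = (Δu/2)·[f(u_0) + 2f(u_1) + ... + 2f(u_{4}) + f(u_5)].
Sum = 38.68875.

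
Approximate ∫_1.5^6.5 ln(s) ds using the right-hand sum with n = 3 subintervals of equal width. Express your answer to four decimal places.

7.6667

Δs = (6.5 − 1.5)/3 = 5/3.
Right endpoints: 19/6, 29/6, 6.5.
f(19/6) ≈ 1.1527, f(29/6) ≈ 1.5755, f(6.5) ≈ 1.8718.
Sum = Δs · [f(19/6) + f(29/6) + f(6.5)].
Sum ≈ 7.6667.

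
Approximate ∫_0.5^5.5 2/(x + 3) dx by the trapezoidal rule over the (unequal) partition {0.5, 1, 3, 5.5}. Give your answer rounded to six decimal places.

Subinterval widths: 0.5, 2, 2.5.
f(0.5) = 4/7, f(1) = 0.5, f(3) = 1/3, f(5.5) = 4/17.
On each subinterval the trapezoid contributes (Δx_i/2)·[f(x_{i-1}) + f(x_i)].
Sum ≈ 1.811975.

1.811975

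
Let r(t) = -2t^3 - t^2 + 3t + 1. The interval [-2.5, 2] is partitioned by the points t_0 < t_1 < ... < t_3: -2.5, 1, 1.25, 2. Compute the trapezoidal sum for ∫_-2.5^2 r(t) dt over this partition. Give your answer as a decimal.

29.015625

Subinterval widths: 3.5, 0.25, 0.75.
r(-2.5) = 18.5, r(1) = 1, r(1.25) = -0.71875, r(2) = -13.
On each subinterval the trapezoid contributes (Δt_i/2)·[r(t_{i-1}) + r(t_i)].
Sum = 29.015625.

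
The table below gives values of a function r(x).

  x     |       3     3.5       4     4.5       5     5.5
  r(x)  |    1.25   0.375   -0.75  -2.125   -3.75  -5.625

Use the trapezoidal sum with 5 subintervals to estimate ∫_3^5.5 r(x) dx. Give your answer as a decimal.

-4.21875

Δx = 0.5.
T_5 = (0.5/2)·[1.25 + 2·0.375 + 2·(-0.75) + 2·(-2.125) + 2·(-3.75) + (-5.625)] = -4.21875.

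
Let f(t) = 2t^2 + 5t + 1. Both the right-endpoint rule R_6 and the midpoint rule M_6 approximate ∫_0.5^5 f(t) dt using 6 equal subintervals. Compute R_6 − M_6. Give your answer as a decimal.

R_6 = 177.46875.
M_6 = 149.203125.
R_6 − M_6 = 28.265625.

28.265625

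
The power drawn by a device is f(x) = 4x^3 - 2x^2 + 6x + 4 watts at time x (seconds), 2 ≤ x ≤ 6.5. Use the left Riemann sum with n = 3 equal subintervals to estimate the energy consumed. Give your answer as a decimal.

Δx = (6.5 − 2)/3 = 1.5.
Left endpoints: 2, 3.5, 5.
f(2) = 40, f(3.5) = 172, f(5) = 484.
Sum = Δx · [f(2) + f(3.5) + f(5)].
Sum = 1044.

1044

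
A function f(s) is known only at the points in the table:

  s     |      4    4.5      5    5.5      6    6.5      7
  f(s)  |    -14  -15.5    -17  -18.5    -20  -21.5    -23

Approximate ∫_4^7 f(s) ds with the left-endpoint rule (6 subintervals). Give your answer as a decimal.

-53.25

Δs = 0.5.
Sum = 0.5·[(-14) + (-15.5) + (-17) + (-18.5) + (-20) + (-21.5)] = -53.25.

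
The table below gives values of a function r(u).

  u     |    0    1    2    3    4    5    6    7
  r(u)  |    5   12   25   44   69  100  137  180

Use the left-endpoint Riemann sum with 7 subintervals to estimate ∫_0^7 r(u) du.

Δu = 1.
Sum = 1·[5 + 12 + 25 + 44 + 69 + 100 + 137] = 392.

392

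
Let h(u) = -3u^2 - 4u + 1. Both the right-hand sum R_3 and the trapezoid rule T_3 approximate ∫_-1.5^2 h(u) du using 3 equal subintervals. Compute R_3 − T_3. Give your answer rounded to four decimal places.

-11.2292

R_3 ≈ -24.986111.
T_3 ≈ -13.756944.
R_3 − T_3 ≈ -11.2292.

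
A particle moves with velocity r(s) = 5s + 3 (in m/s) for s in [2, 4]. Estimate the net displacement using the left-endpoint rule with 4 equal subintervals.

33.5

Δs = (4 − 2)/4 = 0.5.
Left endpoints: 2, 2.5, 3, 3.5.
r(2) = 13, r(2.5) = 15.5, r(3) = 18, r(3.5) = 20.5.
Sum = Δs · [r(2) + r(2.5) + r(3) + r(3.5)].
Sum = 33.5.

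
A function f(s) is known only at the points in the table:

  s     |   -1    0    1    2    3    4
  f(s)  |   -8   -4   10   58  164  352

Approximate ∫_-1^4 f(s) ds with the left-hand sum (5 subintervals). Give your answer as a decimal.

220

Δs = 1.
Sum = 1·[(-8) + (-4) + 10 + 58 + 164] = 220.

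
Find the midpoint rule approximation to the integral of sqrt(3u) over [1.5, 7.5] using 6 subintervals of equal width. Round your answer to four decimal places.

21.6118

Δu = (7.5 − 1.5)/6 = 1.
Midpoints: 2, 3, 4, 5, 6, 7.
f(2) ≈ 2.4495, f(3) ≈ 3.0000, f(4) ≈ 3.4641, f(5) ≈ 3.8730, f(6) ≈ 4.2426, f(7) ≈ 4.5826.
Sum = Δu · [f(2) + f(3) + f(4) + ...].
Sum ≈ 21.6118.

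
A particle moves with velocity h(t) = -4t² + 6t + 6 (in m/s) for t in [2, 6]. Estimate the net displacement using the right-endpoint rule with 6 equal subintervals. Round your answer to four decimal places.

Δt = (6 − 2)/6 = 2/3.
Right endpoints: 8/3, 10/3, 4, 14/3, 16/3, 6.
h(8/3) = -58/9, h(10/3) = -166/9, h(4) = -34, h(14/3) = -478/9, h(16/3) = -682/9, h(6) = -102.
Sum = Δt · [h(8/3) + h(10/3) + h(4) + ...].
Sum ≈ -193.1852.

-193.1852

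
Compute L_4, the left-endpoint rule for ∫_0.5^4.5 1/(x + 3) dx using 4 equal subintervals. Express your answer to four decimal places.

Δx = (4.5 − 0.5)/4 = 1.
Left endpoints: 0.5, 1.5, 2.5, 3.5.
f(0.5) = 2/7, f(1.5) = 2/9, f(2.5) = 2/11, f(3.5) = 2/13.
Sum = Δx · [f(0.5) + f(1.5) + f(2.5) + f(3.5)].
Sum ≈ 0.8436.

0.8436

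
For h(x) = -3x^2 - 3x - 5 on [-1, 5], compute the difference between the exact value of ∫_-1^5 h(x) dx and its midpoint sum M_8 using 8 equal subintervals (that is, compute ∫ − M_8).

-0.84375

Exact integral: ∫_-1^5 h(x) dx = -192.
M_8 = -191.15625.
Error = -192 − (-191.15625) = -0.84375.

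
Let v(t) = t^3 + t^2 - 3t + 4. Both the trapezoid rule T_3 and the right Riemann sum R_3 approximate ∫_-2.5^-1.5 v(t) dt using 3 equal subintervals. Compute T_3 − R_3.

T_3 ≈ 5.49074074.
R_3 ≈ 6.36574074.
T_3 − R_3 = -0.875.

-0.875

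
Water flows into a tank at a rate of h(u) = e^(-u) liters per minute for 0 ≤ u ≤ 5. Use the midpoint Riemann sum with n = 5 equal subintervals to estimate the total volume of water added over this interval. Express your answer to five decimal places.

Δu = (5 − 0)/5 = 1.
Midpoints: 0.5, 1.5, 2.5, 3.5, 4.5.
h(0.5) ≈ 0.60653, h(1.5) ≈ 0.22313, h(2.5) ≈ 0.08208, h(3.5) ≈ 0.03020, h(4.5) ≈ 0.01111.
Sum = Δu · [h(0.5) + h(1.5) + h(2.5) + h(3.5) + h(4.5)].
Sum ≈ 0.95305.

0.95305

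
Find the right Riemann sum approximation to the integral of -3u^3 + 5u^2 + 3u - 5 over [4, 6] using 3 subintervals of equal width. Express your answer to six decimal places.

Δu = (6 − 4)/3 = 2/3.
Right endpoints: 14/3, 16/3, 6.
f(14/3) = -187, f(16/3) = -2717/9, f(6) = -455.
Sum = Δu · [f(14/3) + f(16/3) + f(6)].
Sum ≈ -629.259259.

-629.259259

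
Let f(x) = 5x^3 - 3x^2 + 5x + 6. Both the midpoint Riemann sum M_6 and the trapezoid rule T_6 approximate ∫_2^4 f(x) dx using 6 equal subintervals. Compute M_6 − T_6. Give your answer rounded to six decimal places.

-2.333333

M_6 ≈ 285.22222222.
T_6 ≈ 287.55555556.
M_6 − T_6 ≈ -2.333333.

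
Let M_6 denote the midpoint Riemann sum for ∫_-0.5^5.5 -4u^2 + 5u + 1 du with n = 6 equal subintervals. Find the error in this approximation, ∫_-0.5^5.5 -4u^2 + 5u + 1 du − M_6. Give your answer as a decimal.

Exact integral: ∫_-0.5^5.5 f(u) du = -141.
M_6 = -139.
Error = -141 − (-139) = -2.

-2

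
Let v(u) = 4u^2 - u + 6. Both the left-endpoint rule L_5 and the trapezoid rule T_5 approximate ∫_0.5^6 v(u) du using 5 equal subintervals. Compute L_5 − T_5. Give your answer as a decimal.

L_5 = 231.77.
T_5 = 307.395.
L_5 − T_5 = -75.625.

-75.625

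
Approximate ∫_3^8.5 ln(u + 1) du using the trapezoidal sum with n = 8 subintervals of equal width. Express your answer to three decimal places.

Δu = (8.5 − 3)/8 = 0.6875.
f(3) ≈ 1.386, f(3.6875) ≈ 1.545, f(4.375) ≈ 1.682, f(5.0625) ≈ 1.802, f(5.75) ≈ 1.910, f(6.4375) ≈ 2.007, f(7.125) ≈ 2.095, f(7.8125) ≈ 2.176, f(8.5) ≈ 2.251.
T_8 = (Δu/2)·[f(u_0) + 2f(u_1) + ... + 2f(u_{7}) + f(u_8)].
Sum ≈ 10.336.

10.336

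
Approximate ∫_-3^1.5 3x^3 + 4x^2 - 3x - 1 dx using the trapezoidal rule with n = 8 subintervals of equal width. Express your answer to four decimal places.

-11.4807

Δx = (1.5 − (-3))/8 = 0.5625.
f(-3) = -37, f(-2.4375) = -54757/4096, f(-1.875) = -557/512, f(-1.3125) = 12473/4096, f(-0.75) = 2.234375, f(-0.1875) = -1297/4096, f(0.375) = -719/512, f(0.9375) = 8909/4096, f(1.5) = 13.625.
T_8 = (Δx/2)·[f(x_0) + 2f(x_1) + ... + 2f(x_{7}) + f(x_8)].
Sum ≈ -11.4807.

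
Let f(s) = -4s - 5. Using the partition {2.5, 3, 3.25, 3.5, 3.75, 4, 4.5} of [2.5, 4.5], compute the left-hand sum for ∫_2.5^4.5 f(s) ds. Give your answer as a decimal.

Subinterval widths: 0.5, 0.25, 0.25, 0.25, 0.25, 0.5.
Left endpoints: 2.5, 3, 3.25, 3.5, 3.75, 4.
f(2.5) = -15, f(3) = -17, f(3.25) = -18, f(3.5) = -19, f(3.75) = -20, f(4) = -21.
Sum = Σ Δs_i · f(s_i).
Sum = -36.5.

-36.5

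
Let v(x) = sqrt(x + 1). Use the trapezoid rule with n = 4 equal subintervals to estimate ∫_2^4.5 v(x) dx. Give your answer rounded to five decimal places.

Δx = (4.5 − 2)/4 = 0.625.
v(2) ≈ 1.73205, v(2.625) ≈ 1.90394, v(3.25) ≈ 2.06155, v(3.875) ≈ 2.20794, v(4.5) ≈ 2.34521.
T_4 = (Δx/2)·[v(x_0) + 2v(x_1) + 2v(x_2) + 2v(x_3) + v(x_4)].
Sum ≈ 5.13254.

5.13254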